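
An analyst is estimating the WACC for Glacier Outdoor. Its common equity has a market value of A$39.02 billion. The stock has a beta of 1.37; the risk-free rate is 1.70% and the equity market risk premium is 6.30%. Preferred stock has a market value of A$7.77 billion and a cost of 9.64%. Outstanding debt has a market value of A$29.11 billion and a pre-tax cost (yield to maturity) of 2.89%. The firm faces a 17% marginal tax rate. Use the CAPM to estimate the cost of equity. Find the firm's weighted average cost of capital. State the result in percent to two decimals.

7.22%

Cost of equity via CAPM: Re = 1.7% + 1.37 × 6.3% = 10.3310%.
Total capital V = 39.02 + 7.77 + 29.11 = 75.9.
Equity: weight = 39.02/75.9 = 0.5141; cost = 10.331%.
Preferred: weight = 7.77/75.9 = 0.1024; cost = 9.64%.
Debt: weight = 29.11/75.9 = 0.3835; after-tax cost = 2.89% × (1 − 17%) = 2.3987%.
WACC = 0.5141 × 10.3310% + 0.1024 × 9.6400% + 0.3835 × 2.3987% = 7.2180%.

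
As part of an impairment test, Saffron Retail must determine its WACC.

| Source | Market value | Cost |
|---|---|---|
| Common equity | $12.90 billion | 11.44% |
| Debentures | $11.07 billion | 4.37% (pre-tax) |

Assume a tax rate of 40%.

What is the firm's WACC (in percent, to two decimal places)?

7.37%

Total capital V = 12.9 + 11.07 = 23.97.
Equity: weight = 12.9/23.97 = 0.5382; cost = 11.44%.
Debentures: weight = 11.07/23.97 = 0.4618; after-tax cost = 4.37% × (1 − 40%) = 2.6220%.
WACC = 0.5382 × 11.4400% + 0.4618 × 2.6220% = 7.3676%.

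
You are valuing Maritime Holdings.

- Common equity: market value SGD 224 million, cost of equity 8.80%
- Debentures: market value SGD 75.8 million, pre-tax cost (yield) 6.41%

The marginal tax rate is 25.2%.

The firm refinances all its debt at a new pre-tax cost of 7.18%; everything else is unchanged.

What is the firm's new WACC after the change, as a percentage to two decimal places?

After the change:
Total capital V = 224 + 75.8 = 299.8.
Equity: weight = 224/299.8 = 0.7472; cost = 8.8%.
Debentures: weight = 75.8/299.8 = 0.2528; after-tax cost = 7.18% × (1 − 25.2%) = 5.3706%.
WACC = 0.7472 × 8.8000% + 0.2528 × 5.3706% = 7.9329%.

7.93%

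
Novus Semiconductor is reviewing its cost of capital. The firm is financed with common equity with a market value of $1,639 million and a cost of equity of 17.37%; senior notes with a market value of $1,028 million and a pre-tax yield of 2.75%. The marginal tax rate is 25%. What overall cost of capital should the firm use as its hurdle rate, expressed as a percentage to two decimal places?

11.47%

Total capital V = 1639 + 1028 = 2667.
Equity: weight = 1639/2667 = 0.6145; cost = 17.37%.
Senior notes: weight = 1028/2667 = 0.3855; after-tax cost = 2.75% × (1 − 25%) = 2.0625%.
WACC = 0.6145 × 17.3700% + 0.3855 × 2.0625% = 11.4697%.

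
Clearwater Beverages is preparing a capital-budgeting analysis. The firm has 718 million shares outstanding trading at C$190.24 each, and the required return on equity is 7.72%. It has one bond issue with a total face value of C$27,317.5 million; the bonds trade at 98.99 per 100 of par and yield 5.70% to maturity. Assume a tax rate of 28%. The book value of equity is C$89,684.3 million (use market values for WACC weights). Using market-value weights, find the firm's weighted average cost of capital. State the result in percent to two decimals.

Market value of equity E = 190.24 × 718m = 136592.32m. Market value of debt D = 27317.5m × 98.99/100 = 27041.59325m.
Total capital V = 136592.32 + 27041.59325 = 163633.91325.
Equity: weight = 136592.32/163633.91325 = 0.8347; cost = 7.72%.
Bonds outstanding: weight = 27041.59325/163633.91325 = 0.1653; after-tax cost = 5.7% × (1 − 28%) = 4.1040%.
WACC = 0.8347 × 7.7200% + 0.1653 × 4.1040% = 7.1224%.

7.12%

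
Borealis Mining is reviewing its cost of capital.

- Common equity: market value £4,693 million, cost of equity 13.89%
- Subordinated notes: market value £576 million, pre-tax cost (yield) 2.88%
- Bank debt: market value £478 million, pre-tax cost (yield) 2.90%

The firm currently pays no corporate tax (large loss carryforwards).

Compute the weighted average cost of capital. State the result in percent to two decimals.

11.87%

Total capital V = 4693 + 576 + 478 = 5747.
Equity: weight = 4693/5747 = 0.8166; cost = 13.89%.
Subordinated notes: weight = 576/5747 = 0.1002; after-tax cost = 2.88% × (1 − 0%) = 2.8800%.
Bank debt: weight = 478/5747 = 0.0832; after-tax cost = 2.9% × (1 − 0%) = 2.9000%.
WACC = 0.8166 × 13.8900% + 0.1002 × 2.8800% + 0.0832 × 2.9000% = 11.8724%.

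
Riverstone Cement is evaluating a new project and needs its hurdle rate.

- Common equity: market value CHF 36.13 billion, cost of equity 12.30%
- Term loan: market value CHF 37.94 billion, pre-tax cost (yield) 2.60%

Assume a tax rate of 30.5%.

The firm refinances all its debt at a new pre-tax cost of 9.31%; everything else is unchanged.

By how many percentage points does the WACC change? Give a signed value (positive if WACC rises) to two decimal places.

+2.39 pp

Current WACC:
Total capital V = 36.13 + 37.94 = 74.07.
Equity: weight = 36.13/74.07 = 0.4878; cost = 12.3%.
Term loan: weight = 37.94/74.07 = 0.5122; after-tax cost = 2.6% × (1 − 30.5%) = 1.8070%.
WACC = 0.4878 × 12.3000% + 0.5122 × 1.8070% = 6.9253%.
After the change:
Total capital V = 36.13 + 37.94 = 74.07.
Equity: weight = 36.13/74.07 = 0.4878; cost = 12.3%.
Term loan: weight = 37.94/74.07 = 0.5122; after-tax cost = 9.31% × (1 − 30.5%) = 6.4705%.
WACC = 0.4878 × 12.3000% + 0.5122 × 6.4705% = 9.3140%.
Change in WACC = 9.3140% − 6.9253% = 2.3887 pp.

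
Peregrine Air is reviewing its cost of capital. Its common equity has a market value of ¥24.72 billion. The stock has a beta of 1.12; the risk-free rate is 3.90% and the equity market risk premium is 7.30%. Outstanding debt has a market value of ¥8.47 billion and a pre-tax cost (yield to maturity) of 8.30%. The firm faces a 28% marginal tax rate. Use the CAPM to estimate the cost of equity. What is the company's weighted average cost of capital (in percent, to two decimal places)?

10.52%

Cost of equity via CAPM: Re = 3.9% + 1.12 × 7.3% = 12.0760%.
Total capital V = 24.72 + 8.47 = 33.19.
Equity: weight = 24.72/33.19 = 0.7448; cost = 12.076%.
Debt: weight = 8.47/33.19 = 0.2552; after-tax cost = 8.3% × (1 − 28%) = 5.9760%.
WACC = 0.7448 × 12.0760% + 0.2552 × 5.9760% = 10.5193%.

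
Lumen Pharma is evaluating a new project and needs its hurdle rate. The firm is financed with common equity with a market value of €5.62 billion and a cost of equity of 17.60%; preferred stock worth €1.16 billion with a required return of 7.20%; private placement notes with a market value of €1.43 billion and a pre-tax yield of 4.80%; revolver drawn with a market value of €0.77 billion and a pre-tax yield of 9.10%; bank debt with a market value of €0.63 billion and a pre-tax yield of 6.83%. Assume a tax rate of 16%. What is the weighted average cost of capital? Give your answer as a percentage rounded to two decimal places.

Total capital V = 5.62 + 1.16 + 1.43 + 0.77 + 0.63 = 9.61.
Equity: weight = 5.62/9.61 = 0.5848; cost = 17.6%.
Preferred: weight = 1.16/9.61 = 0.1207; cost = 7.2%.
Private placement notes: weight = 1.43/9.61 = 0.1488; after-tax cost = 4.8% × (1 − 16%) = 4.0320%.
Revolver drawn: weight = 0.77/9.61 = 0.0801; after-tax cost = 9.1% × (1 − 16%) = 7.6440%.
Bank debt: weight = 0.63/9.61 = 0.0656; after-tax cost = 6.83% × (1 − 16%) = 5.7372%.
WACC = 0.5848 × 17.6000% + 0.1207 × 7.2000% + 0.1488 × 4.0320% + 0.0801 × 7.6440% + 0.0656 × 5.7372% = 12.7503%.

12.75%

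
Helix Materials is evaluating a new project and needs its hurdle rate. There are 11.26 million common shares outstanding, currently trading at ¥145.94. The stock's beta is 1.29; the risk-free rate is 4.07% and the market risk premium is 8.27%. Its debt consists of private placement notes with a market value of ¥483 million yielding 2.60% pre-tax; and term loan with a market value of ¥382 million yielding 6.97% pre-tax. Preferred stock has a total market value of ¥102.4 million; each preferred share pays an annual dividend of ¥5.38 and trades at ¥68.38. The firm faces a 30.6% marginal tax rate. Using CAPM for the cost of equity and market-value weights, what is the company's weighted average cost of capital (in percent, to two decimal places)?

Cost of equity via CAPM: Re = 4.07% + 1.29 × 8.27% = 14.7383%.
Cost of preferred: Rp = 5.38 / 68.38 = 7.8678%.
Market value of equity E = 145.94 × 11.26m = 1643.2844m.
Total capital V = 1643.2844 + 102.4 + 483 + 382 = 2610.6844.
Equity: weight = 1643.2844/2610.6844 = 0.6294; cost = 14.7383%.
Preferred: weight = 102.4/2610.6844 = 0.0392; cost = 7.8678%.
Private placement notes: weight = 483/2610.6844 = 0.1850; after-tax cost = 2.6% × (1 − 30.6%) = 1.8044%.
Term loan: weight = 382/2610.6844 = 0.1463; after-tax cost = 6.97% × (1 − 30.6%) = 4.8372%.
WACC = 0.6294 × 14.7383% + 0.0392 × 7.8678% + 0.1850 × 1.8044% + 0.1463 × 4.8372% = 10.6272%.

10.63%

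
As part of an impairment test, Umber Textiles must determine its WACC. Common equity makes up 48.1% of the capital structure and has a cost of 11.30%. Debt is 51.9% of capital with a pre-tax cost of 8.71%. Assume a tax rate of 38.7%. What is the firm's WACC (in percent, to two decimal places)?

After-tax cost of debt = 8.71% × (1 − 38.7%) = 5.3392%.
WACC = 0.481 × 11.3000% + 0.519 × 5.3392% = 8.2064%.

8.21%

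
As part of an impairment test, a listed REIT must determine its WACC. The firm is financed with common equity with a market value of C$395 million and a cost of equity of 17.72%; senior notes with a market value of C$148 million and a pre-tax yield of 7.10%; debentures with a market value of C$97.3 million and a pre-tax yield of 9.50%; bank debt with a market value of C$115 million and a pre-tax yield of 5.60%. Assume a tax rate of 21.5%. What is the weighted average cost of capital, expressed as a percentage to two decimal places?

Total capital V = 395 + 148 + 97.3 + 115 = 755.3.
Equity: weight = 395/755.3 = 0.5230; cost = 17.72%.
Senior notes: weight = 148/755.3 = 0.1959; after-tax cost = 7.1% × (1 − 21.5%) = 5.5735%.
Debentures: weight = 97.3/755.3 = 0.1288; after-tax cost = 9.5% × (1 − 21.5%) = 7.4575%.
Bank debt: weight = 115/755.3 = 0.1523; after-tax cost = 5.6% × (1 − 21.5%) = 4.3960%.
WACC = 0.5230 × 17.7200% + 0.1959 × 5.5735% + 0.1288 × 7.4575% + 0.1523 × 4.3960% = 11.9892%.

11.99%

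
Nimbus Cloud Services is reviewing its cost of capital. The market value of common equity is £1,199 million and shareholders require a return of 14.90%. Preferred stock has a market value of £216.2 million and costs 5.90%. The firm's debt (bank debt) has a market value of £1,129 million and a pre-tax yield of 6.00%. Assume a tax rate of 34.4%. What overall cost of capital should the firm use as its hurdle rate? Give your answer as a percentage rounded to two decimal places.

9.27%

Total capital V = 1199 + 216.2 + 1129 = 2544.2.
Equity: weight = 1199/2544.2 = 0.4713; cost = 14.9%.
Preferred: weight = 216.2/2544.2 = 0.0850; cost = 5.9%.
Bank debt: weight = 1129/2544.2 = 0.4438; after-tax cost = 6% × (1 − 34.4%) = 3.9360%.
WACC = 0.4713 × 14.9000% + 0.0850 × 5.9000% + 0.4438 × 3.9360% = 9.2699%.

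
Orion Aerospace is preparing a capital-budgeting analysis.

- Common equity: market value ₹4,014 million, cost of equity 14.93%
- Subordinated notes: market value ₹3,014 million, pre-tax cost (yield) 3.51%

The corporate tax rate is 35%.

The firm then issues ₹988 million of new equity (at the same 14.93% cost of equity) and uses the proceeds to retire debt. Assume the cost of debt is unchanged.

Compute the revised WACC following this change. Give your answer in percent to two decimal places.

11.28%

After the change:
Total capital V = 5002 + 2026 = 7028.
Equity: weight = 5002/7028 = 0.7117; cost = 14.93%.
Subordinated notes: weight = 2026/7028 = 0.2883; after-tax cost = 3.51% × (1 − 35%) = 2.2815%.
WACC = 0.7117 × 14.9300% + 0.2883 × 2.2815% = 11.2837%.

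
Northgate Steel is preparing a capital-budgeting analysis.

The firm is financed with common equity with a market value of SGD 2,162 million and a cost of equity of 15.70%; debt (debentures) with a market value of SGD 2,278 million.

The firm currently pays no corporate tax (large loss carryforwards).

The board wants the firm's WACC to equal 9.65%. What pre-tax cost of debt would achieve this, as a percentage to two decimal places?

3.91%

Total capital V = 2162 + 2278 = 4440.
Equity weight = 2162/4440 = 0.4869.
Debentures weight = 2278/4440 = 0.5131.
Equity contribution = 0.4869 × 15.7% = 7.6449%.
Remaining for debt = 9.65% − 7.6449% = 2.0051%.
Rd × (1 − 0%) × 0.5131 = 2.0051%  ⇒  Rd = 3.9081%.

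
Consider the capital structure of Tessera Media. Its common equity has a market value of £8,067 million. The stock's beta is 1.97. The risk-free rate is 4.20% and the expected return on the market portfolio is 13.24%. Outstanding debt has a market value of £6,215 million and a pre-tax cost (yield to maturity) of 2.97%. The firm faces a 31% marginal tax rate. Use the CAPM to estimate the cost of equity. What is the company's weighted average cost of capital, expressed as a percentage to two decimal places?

13.32%

Market risk premium = 13.24% − 4.2% = 9.04%.
Cost of equity via CAPM: Re = 4.2% + 1.97 × 9.04% = 22.0088%.
Total capital V = 8067 + 6215 = 14282.
Equity: weight = 8067/14282 = 0.5648; cost = 22.0088%.
Debt: weight = 6215/14282 = 0.4352; after-tax cost = 2.97% × (1 − 31%) = 2.0493%.
WACC = 0.5648 × 22.0088% + 0.4352 × 2.0493% = 13.3232%.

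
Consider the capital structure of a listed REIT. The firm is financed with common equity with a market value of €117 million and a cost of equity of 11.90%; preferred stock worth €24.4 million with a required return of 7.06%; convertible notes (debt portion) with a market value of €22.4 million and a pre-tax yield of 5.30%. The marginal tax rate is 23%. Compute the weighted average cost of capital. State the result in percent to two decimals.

Total capital V = 117 + 24.4 + 22.4 = 163.8.
Equity: weight = 117/163.8 = 0.7143; cost = 11.9%.
Preferred: weight = 24.4/163.8 = 0.1490; cost = 7.06%.
Convertible notes (debt portion): weight = 22.4/163.8 = 0.1368; after-tax cost = 5.3% × (1 − 23%) = 4.0810%.
WACC = 0.7143 × 11.9000% + 0.1490 × 7.0600% + 0.1368 × 4.0810% = 10.1098%.

10.11%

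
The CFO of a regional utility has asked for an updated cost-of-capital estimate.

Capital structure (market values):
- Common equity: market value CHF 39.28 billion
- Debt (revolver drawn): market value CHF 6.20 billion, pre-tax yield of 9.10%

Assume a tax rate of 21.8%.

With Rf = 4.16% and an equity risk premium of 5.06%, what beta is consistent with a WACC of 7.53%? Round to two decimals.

Total capital V = 39.28 + 6.2 = 45.48.
Equity weight = 39.28/45.48 = 0.8637.
Revolver drawn weight = 6.2/45.48 = 0.1363.
Debt contribution = 0.1363 × 9.1% × (1 − 21.8%) = 0.9701%.
Required equity contribution = 7.53% − 0.9701% = 6.5599%  ⇒  Re = 7.5953%.
CAPM: 7.5953% = 4.16% + β × 5.06%  ⇒  β = 0.6789.

0.68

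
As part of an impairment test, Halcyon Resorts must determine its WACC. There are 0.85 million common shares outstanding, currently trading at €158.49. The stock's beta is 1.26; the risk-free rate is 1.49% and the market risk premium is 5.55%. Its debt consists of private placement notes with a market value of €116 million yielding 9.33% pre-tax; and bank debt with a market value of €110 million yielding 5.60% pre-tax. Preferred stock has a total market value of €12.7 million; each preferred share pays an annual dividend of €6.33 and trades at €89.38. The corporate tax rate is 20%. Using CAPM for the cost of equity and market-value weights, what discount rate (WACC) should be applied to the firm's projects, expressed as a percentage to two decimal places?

Cost of equity via CAPM: Re = 1.49% + 1.26 × 5.55% = 8.4830%.
Cost of preferred: Rp = 6.33 / 89.38 = 7.0821%.
Market value of equity E = 158.49 × 0.85m = 134.7165m.
Total capital V = 134.7165 + 12.7 + 116 + 110 = 373.4165.
Equity: weight = 134.7165/373.4165 = 0.3608; cost = 8.483%.
Preferred: weight = 12.7/373.4165 = 0.0340; cost = 7.0821%.
Private placement notes: weight = 116/373.4165 = 0.3106; after-tax cost = 9.33% × (1 − 20%) = 7.4640%.
Bank debt: weight = 110/373.4165 = 0.2946; after-tax cost = 5.6% × (1 − 20%) = 4.4800%.
WACC = 0.3608 × 8.4830% + 0.0340 × 7.0821% + 0.3106 × 7.4640% + 0.2946 × 4.4800% = 6.9396%.

6.94%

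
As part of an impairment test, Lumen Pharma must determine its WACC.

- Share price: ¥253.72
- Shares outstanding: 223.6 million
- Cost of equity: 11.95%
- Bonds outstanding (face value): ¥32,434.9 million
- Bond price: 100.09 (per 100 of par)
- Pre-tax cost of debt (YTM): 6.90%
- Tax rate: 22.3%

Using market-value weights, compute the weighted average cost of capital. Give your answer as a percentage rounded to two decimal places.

9.55%

Market value of equity E = 253.72 × 223.6m = 56731.792m. Market value of debt D = 32434.9m × 100.09/100 = 32464.09141m.
Total capital V = 56731.792 + 32464.09141 = 89195.88341.
Equity: weight = 56731.792/89195.88341 = 0.6360; cost = 11.95%.
Bonds outstanding: weight = 32464.09141/89195.88341 = 0.3640; after-tax cost = 6.9% × (1 − 22.3%) = 5.3613%.
WACC = 0.6360 × 11.9500% + 0.3640 × 5.3613% = 9.5520%.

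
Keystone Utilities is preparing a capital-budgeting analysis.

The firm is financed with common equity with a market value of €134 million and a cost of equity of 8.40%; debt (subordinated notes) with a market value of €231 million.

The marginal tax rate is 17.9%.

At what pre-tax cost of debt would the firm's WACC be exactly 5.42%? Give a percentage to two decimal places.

Total capital V = 134 + 231 = 365.
Equity weight = 134/365 = 0.3671.
Subordinated notes weight = 231/365 = 0.6329.
Equity contribution = 0.3671 × 8.4% = 3.0838%.
Remaining for debt = 5.42% − 3.0838% = 2.3362%.
Rd × (1 − 17.9%) × 0.6329 = 2.3362%  ⇒  Rd = 4.4962%.

4.50%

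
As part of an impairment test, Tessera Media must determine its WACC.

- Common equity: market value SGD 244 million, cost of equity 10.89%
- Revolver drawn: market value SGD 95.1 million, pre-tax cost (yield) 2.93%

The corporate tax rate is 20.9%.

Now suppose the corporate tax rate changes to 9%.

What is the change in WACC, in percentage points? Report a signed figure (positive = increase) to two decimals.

Current WACC:
Total capital V = 244 + 95.1 = 339.1.
Equity: weight = 244/339.1 = 0.7196; cost = 10.89%.
Revolver drawn: weight = 95.1/339.1 = 0.2804; after-tax cost = 2.93% × (1 − 20.9%) = 2.3176%.
WACC = 0.7196 × 10.8900% + 0.2804 × 2.3176% = 8.4859%.
After the change:
Total capital V = 244 + 95.1 = 339.1.
Equity: weight = 244/339.1 = 0.7196; cost = 10.89%.
Revolver drawn: weight = 95.1/339.1 = 0.2804; after-tax cost = 2.93% × (1 − 9%) = 2.6663%.
WACC = 0.7196 × 10.8900% + 0.2804 × 2.6663% = 8.5837%.
Change in WACC = 8.5837% − 8.4859% = 0.0978 pp.

+0.10 pp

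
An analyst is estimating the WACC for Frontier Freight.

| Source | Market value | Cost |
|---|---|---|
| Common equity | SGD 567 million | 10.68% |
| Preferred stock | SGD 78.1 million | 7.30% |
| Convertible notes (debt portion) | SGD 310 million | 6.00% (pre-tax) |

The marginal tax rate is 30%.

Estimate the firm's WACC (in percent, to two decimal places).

8.30%

Total capital V = 567 + 78.1 + 310 = 955.1.
Equity: weight = 567/955.1 = 0.5937; cost = 10.68%.
Preferred: weight = 78.1/955.1 = 0.0818; cost = 7.3%.
Convertible notes (debt portion): weight = 310/955.1 = 0.3246; after-tax cost = 6% × (1 − 30%) = 4.2000%.
WACC = 0.5937 × 10.6800% + 0.0818 × 7.3000% + 0.3246 × 4.2000% = 8.3004%.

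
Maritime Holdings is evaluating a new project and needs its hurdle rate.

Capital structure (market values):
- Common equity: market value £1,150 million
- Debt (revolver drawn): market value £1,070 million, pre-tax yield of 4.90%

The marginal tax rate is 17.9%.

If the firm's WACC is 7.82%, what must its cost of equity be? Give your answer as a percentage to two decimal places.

11.35%

Total capital V = 1150 + 1070 = 2220.
Equity weight = 1150/2220 = 0.5180.
Revolver drawn weight = 1070/2220 = 0.4820.
Debt contribution = 0.4820 × 4.9% × (1 − 17.9%) = 1.9390%.
Required equity contribution = 7.82% − 1.9390% = 5.8810%.
Re = 5.8810% / 0.5180 = 11.3530%.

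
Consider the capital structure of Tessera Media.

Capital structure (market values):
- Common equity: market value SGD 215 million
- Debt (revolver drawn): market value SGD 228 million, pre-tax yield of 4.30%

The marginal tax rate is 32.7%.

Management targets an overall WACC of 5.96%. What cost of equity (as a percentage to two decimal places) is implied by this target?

9.21%

Total capital V = 215 + 228 = 443.
Equity weight = 215/443 = 0.4853.
Revolver drawn weight = 228/443 = 0.5147.
Debt contribution = 0.5147 × 4.3% × (1 − 32.7%) = 1.4894%.
Required equity contribution = 5.96% − 1.4894% = 4.4706%.
Re = 4.4706% / 0.4853 = 9.2115%.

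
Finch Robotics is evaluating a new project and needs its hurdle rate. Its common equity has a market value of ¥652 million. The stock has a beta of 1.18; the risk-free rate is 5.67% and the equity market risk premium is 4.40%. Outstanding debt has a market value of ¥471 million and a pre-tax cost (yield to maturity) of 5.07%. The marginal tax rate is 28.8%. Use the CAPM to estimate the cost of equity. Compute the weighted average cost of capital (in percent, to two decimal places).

7.82%

Cost of equity via CAPM: Re = 5.67% + 1.18 × 4.4% = 10.8620%.
Total capital V = 652 + 471 = 1123.
Equity: weight = 652/1123 = 0.5806; cost = 10.862%.
Debt: weight = 471/1123 = 0.4194; after-tax cost = 5.07% × (1 − 28.8%) = 3.6098%.
WACC = 0.5806 × 10.8620% + 0.4194 × 3.6098% = 7.8204%.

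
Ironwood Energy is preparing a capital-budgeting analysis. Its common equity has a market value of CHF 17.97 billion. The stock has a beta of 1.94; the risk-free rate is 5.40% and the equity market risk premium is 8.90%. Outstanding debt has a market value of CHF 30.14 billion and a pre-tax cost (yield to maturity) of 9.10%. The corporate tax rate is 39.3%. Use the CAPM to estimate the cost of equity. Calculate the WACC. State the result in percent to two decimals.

11.93%

Cost of equity via CAPM: Re = 5.4% + 1.94 × 8.9% = 22.6660%.
Total capital V = 17.97 + 30.14 = 48.11.
Equity: weight = 17.97/48.11 = 0.3735; cost = 22.666%.
Debt: weight = 30.14/48.11 = 0.6265; after-tax cost = 9.1% × (1 − 39.3%) = 5.5237%.
WACC = 0.3735 × 22.6660% + 0.6265 × 5.5237% = 11.9267%.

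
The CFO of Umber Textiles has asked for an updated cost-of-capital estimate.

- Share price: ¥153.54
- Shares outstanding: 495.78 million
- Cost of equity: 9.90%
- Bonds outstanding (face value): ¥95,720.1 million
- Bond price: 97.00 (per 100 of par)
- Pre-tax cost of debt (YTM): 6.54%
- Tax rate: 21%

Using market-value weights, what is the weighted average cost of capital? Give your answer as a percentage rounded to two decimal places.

Market value of equity E = 153.54 × 495.78m = 76122.0612m. Market value of debt D = 95720.1m × 97.0/100 = 92848.497m.
Total capital V = 76122.0612 + 92848.497 = 168970.5582.
Equity: weight = 76122.0612/168970.5582 = 0.4505; cost = 9.9%.
Bonds outstanding: weight = 92848.497/168970.5582 = 0.5495; after-tax cost = 6.54% × (1 − 21%) = 5.1666%.
WACC = 0.4505 × 9.9000% + 0.5495 × 5.1666% = 7.2990%.

7.30%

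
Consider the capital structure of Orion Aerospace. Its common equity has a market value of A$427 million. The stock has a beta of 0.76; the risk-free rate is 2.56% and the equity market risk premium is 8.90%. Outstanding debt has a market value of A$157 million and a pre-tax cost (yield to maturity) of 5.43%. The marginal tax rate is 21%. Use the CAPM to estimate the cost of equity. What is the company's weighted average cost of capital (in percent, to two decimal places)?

7.97%

Cost of equity via CAPM: Re = 2.56% + 0.76 × 8.9% = 9.3240%.
Total capital V = 427 + 157 = 584.
Equity: weight = 427/584 = 0.7312; cost = 9.324%.
Debt: weight = 157/584 = 0.2688; after-tax cost = 5.43% × (1 − 21%) = 4.2897%.
WACC = 0.7312 × 9.3240% + 0.2688 × 4.2897% = 7.9706%.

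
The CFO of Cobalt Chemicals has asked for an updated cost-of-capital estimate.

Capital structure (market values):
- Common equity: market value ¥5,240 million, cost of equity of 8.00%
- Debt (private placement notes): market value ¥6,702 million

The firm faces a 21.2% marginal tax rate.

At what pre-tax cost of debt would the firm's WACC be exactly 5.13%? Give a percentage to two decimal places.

3.66%

Total capital V = 5240 + 6702 = 11942.
Equity weight = 5240/11942 = 0.4388.
Private placement notes weight = 6702/11942 = 0.5612.
Equity contribution = 0.4388 × 8% = 3.5103%.
Remaining for debt = 5.13% − 3.5103% = 1.6197%.
Rd × (1 − 21.2%) × 0.5612 = 1.6197%  ⇒  Rd = 3.6625%.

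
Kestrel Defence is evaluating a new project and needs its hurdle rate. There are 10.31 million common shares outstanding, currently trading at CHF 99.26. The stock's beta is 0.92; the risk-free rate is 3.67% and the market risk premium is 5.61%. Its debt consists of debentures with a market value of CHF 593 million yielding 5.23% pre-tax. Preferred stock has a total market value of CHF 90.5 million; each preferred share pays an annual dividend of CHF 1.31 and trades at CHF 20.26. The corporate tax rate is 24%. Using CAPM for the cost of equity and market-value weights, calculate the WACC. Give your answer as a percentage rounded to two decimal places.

7.02%

Cost of equity via CAPM: Re = 3.67% + 0.92 × 5.61% = 8.8312%.
Cost of preferred: Rp = 1.31 / 20.26 = 6.4659%.
Market value of equity E = 99.26 × 10.31m = 1023.3706m.
Total capital V = 1023.3706 + 90.5 + 593 = 1706.8706.
Equity: weight = 1023.3706/1706.8706 = 0.5996; cost = 8.8312%.
Preferred: weight = 90.5/1706.8706 = 0.0530; cost = 6.4659%.
Debentures: weight = 593/1706.8706 = 0.3474; after-tax cost = 5.23% × (1 − 24%) = 3.9748%.
WACC = 0.5996 × 8.8312% + 0.0530 × 6.4659% + 0.3474 × 3.9748% = 7.0186%.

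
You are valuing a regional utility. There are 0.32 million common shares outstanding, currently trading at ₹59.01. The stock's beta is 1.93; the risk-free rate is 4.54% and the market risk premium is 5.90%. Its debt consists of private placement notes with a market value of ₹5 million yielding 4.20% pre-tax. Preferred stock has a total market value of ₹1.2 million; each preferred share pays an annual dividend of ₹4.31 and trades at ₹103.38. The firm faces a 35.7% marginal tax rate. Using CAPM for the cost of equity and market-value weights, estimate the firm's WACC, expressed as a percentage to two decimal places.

12.73%

Cost of equity via CAPM: Re = 4.54% + 1.93 × 5.9% = 15.9270%.
Cost of preferred: Rp = 4.31 / 103.38 = 4.1691%.
Market value of equity E = 59.01 × 0.32m = 18.8832m.
Total capital V = 18.8832 + 1.2 + 5 = 25.0832.
Equity: weight = 18.8832/25.0832 = 0.7528; cost = 15.927%.
Preferred: weight = 1.2/25.0832 = 0.0478; cost = 4.1691%.
Private placement notes: weight = 5/25.0832 = 0.1993; after-tax cost = 4.2% × (1 − 35.7%) = 2.7006%.
WACC = 0.7528 × 15.9270% + 0.0478 × 4.1691% + 0.1993 × 2.7006% = 12.7280%.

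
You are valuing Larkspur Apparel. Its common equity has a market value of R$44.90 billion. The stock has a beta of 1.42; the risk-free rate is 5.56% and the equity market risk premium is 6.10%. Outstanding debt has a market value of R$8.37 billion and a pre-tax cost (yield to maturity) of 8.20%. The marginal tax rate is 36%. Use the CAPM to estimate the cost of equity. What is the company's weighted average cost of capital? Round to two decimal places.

Cost of equity via CAPM: Re = 5.56% + 1.42 × 6.1% = 14.2220%.
Total capital V = 44.9 + 8.37 = 53.27.
Equity: weight = 44.9/53.27 = 0.8429; cost = 14.222%.
Debt: weight = 8.37/53.27 = 0.1571; after-tax cost = 8.2% × (1 − 36%) = 5.2480%.
WACC = 0.8429 × 14.2220% + 0.1571 × 5.2480% = 12.8120%.

12.81%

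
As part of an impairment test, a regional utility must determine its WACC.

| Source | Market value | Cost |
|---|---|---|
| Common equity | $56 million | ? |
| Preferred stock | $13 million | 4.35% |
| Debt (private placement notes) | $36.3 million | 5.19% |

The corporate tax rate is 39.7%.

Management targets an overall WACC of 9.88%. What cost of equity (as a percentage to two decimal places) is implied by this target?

Total capital V = 56 + 13 + 36.3 = 105.3.
Equity weight = 56/105.3 = 0.5318.
Preferred weight = 13/105.3 = 0.1235.
Private placement notes weight = 36.3/105.3 = 0.3447.
Debt contribution = 0.3447 × 5.19% × (1 − 39.7%) = 1.0789%.
Preferred contribution = 0.1235 × 4.35% = 0.5370%.
Required equity contribution = 9.88% − 1.6159% = 8.2641%.
Re = 8.2641% / 0.5318 = 15.5395%.

15.54%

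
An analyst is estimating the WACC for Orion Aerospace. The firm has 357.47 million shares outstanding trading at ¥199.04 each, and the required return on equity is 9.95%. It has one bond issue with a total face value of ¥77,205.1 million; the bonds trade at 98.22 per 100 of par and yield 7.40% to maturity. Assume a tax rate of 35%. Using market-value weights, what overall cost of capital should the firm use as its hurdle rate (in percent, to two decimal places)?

7.30%

Market value of equity E = 199.04 × 357.47m = 71150.8288m. Market value of debt D = 77205.1m × 98.22/100 = 75830.84922m.
Total capital V = 71150.8288 + 75830.84922 = 146981.67802.
Equity: weight = 71150.8288/146981.67802 = 0.4841; cost = 9.95%.
Bonds outstanding: weight = 75830.84922/146981.67802 = 0.5159; after-tax cost = 7.4% × (1 − 35%) = 4.8100%.
WACC = 0.4841 × 9.9500% + 0.5159 × 4.8100% = 7.2982%.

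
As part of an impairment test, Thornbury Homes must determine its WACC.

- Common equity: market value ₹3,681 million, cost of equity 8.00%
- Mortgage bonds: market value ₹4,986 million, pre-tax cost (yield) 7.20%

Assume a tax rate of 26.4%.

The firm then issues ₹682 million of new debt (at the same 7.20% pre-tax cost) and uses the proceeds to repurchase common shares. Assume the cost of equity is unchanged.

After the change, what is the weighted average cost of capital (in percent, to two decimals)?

After the change:
Total capital V = 2999 + 5668 = 8667.
Equity: weight = 2999/8667 = 0.3460; cost = 8%.
Mortgage bonds: weight = 5668/8667 = 0.6540; after-tax cost = 7.2% × (1 − 26.4%) = 5.2992%.
WACC = 0.3460 × 8.0000% + 0.6540 × 5.2992% = 6.2337%.

6.23%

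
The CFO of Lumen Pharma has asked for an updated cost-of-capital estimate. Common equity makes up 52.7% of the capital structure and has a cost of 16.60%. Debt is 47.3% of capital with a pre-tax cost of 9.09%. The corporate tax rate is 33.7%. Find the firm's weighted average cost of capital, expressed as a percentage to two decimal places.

11.60%

After-tax cost of debt = 9.09% × (1 − 33.7%) = 6.0267%.
WACC = 0.527 × 16.6000% + 0.473 × 6.0267% = 11.5988%.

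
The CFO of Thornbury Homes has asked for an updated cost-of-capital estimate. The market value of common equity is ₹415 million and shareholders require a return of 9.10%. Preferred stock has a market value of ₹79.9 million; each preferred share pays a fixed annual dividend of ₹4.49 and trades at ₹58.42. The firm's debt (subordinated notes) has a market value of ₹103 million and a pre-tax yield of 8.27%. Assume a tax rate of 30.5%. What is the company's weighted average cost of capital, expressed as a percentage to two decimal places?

Cost of preferred: Rp = 4.49 / 58.42 = 7.6857%.
Total capital V = 415 + 79.9 + 103 = 597.9.
Equity: weight = 415/597.9 = 0.6941; cost = 9.1%.
Preferred: weight = 79.9/597.9 = 0.1336; cost = 7.6857%.
Subordinated notes: weight = 103/597.9 = 0.1723; after-tax cost = 8.27% × (1 − 30.5%) = 5.7477%.
WACC = 0.6941 × 9.1000% + 0.1336 × 7.6857% + 0.1723 × 5.7477% = 8.3335%.

8.33%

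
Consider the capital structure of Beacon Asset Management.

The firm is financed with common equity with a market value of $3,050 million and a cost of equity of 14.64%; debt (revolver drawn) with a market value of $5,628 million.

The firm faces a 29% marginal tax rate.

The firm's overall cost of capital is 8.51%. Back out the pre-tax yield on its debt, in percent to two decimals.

Total capital V = 3050 + 5628 = 8678.
Equity weight = 3050/8678 = 0.3515.
Revolver drawn weight = 5628/8678 = 0.6485.
Equity contribution = 0.3515 × 14.64% = 5.1454%.
Remaining for debt = 8.51% − 5.1454% = 3.3646%.
Rd × (1 − 29%) × 0.6485 = 3.3646%  ⇒  Rd = 7.3070%.

7.31%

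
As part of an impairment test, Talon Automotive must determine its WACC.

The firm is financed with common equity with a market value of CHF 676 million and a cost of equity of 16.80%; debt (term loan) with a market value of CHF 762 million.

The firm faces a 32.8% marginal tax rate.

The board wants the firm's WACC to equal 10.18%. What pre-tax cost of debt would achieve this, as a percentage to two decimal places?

Total capital V = 676 + 762 = 1438.
Equity weight = 676/1438 = 0.4701.
Term loan weight = 762/1438 = 0.5299.
Equity contribution = 0.4701 × 16.8% = 7.8976%.
Remaining for debt = 10.18% − 7.8976% = 2.2824%.
Rd × (1 − 32.8%) × 0.5299 = 2.2824%  ⇒  Rd = 6.4094%.

6.41%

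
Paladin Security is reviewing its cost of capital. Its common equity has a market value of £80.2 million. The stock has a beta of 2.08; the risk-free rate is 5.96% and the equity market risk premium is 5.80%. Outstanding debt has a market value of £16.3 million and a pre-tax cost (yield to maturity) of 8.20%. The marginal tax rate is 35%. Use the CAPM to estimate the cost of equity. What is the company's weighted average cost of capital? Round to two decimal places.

15.88%

Cost of equity via CAPM: Re = 5.96% + 2.08 × 5.8% = 18.0240%.
Total capital V = 80.2 + 16.3 = 96.5.
Equity: weight = 80.2/96.5 = 0.8311; cost = 18.024%.
Debt: weight = 16.3/96.5 = 0.1689; after-tax cost = 8.2% × (1 − 35%) = 5.3300%.
WACC = 0.8311 × 18.0240% + 0.1689 × 5.3300% = 15.8798%.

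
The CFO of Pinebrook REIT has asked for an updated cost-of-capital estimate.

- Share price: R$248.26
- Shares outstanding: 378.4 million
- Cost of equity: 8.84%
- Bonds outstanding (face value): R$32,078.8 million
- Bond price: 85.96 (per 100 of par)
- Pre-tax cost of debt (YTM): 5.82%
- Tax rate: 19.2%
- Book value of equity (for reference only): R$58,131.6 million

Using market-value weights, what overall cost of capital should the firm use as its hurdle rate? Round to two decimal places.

Market value of equity E = 248.26 × 378.4m = 93941.584m. Market value of debt D = 32078.8m × 85.96/100 = 27574.93648m.
Total capital V = 93941.584 + 27574.93648 = 121516.52048.
Equity: weight = 93941.584/121516.52048 = 0.7731; cost = 8.84%.
Bonds outstanding: weight = 27574.93648/121516.52048 = 0.2269; after-tax cost = 5.82% × (1 − 19.2%) = 4.7026%.
WACC = 0.7731 × 8.8400% + 0.2269 × 4.7026% = 7.9011%.

7.90%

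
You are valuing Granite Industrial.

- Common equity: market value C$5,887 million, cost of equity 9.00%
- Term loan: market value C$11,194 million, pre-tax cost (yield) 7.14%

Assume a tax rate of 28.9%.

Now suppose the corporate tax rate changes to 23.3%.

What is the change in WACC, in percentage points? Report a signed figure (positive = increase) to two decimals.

Current WACC:
Total capital V = 5887 + 11194 = 17081.
Equity: weight = 5887/17081 = 0.3447; cost = 9%.
Term loan: weight = 11194/17081 = 0.6553; after-tax cost = 7.14% × (1 − 28.9%) = 5.0765%.
WACC = 0.3447 × 9.0000% + 0.6553 × 5.0765% = 6.4288%.
After the change:
Total capital V = 5887 + 11194 = 17081.
Equity: weight = 5887/17081 = 0.3447; cost = 9%.
Term loan: weight = 11194/17081 = 0.6553; after-tax cost = 7.14% × (1 − 23.3%) = 5.4764%.
WACC = 0.3447 × 9.0000% + 0.6553 × 5.4764% = 6.6908%.
Change in WACC = 6.6908% − 6.4288% = 0.2620 pp.

+0.26 pp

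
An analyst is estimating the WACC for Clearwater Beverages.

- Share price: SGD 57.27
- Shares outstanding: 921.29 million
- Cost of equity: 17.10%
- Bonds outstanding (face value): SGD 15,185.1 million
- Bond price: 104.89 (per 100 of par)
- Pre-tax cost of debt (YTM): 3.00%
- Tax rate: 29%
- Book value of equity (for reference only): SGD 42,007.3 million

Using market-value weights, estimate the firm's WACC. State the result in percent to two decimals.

13.63%

Market value of equity E = 57.27 × 921.29m = 52762.2783m. Market value of debt D = 15185.1m × 104.89/100 = 15927.65139m.
Total capital V = 52762.2783 + 15927.65139 = 68689.92969.
Equity: weight = 52762.2783/68689.92969 = 0.7681; cost = 17.1%.
Bonds outstanding: weight = 15927.65139/68689.92969 = 0.2319; after-tax cost = 3% × (1 − 29%) = 2.1300%.
WACC = 0.7681 × 17.1000% + 0.2319 × 2.1300% = 13.6288%.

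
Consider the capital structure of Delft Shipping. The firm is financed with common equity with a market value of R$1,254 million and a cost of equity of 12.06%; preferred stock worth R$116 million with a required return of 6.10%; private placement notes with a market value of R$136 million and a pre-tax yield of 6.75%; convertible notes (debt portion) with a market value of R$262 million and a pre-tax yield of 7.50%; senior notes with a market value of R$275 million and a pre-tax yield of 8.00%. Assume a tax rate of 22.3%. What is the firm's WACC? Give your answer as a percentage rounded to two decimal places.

Total capital V = 1254 + 116 + 136 + 262 + 275 = 2043.
Equity: weight = 1254/2043 = 0.6138; cost = 12.06%.
Preferred: weight = 116/2043 = 0.0568; cost = 6.1%.
Private placement notes: weight = 136/2043 = 0.0666; after-tax cost = 6.75% × (1 − 22.3%) = 5.2447%.
Convertible notes (debt portion): weight = 262/2043 = 0.1282; after-tax cost = 7.5% × (1 − 22.3%) = 5.8275%.
Senior notes: weight = 275/2043 = 0.1346; after-tax cost = 8% × (1 − 22.3%) = 6.2160%.
WACC = 0.6138 × 12.0600% + 0.0568 × 6.1000% + 0.0666 × 5.2447% + 0.1282 × 5.8275% + 0.1346 × 6.2160% = 9.6820%.

9.68%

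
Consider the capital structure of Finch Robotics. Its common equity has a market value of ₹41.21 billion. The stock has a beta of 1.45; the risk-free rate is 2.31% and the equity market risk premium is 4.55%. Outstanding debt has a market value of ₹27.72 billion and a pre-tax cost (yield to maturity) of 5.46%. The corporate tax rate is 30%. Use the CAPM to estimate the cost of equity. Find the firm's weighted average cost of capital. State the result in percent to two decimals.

6.86%

Cost of equity via CAPM: Re = 2.31% + 1.45 × 4.55% = 8.9075%.
Total capital V = 41.21 + 27.72 = 68.93.
Equity: weight = 41.21/68.93 = 0.5979; cost = 8.9075%.
Debt: weight = 27.72/68.93 = 0.4021; after-tax cost = 5.46% × (1 − 30%) = 3.8220%.
WACC = 0.5979 × 8.9075% + 0.4021 × 3.8220% = 6.8624%.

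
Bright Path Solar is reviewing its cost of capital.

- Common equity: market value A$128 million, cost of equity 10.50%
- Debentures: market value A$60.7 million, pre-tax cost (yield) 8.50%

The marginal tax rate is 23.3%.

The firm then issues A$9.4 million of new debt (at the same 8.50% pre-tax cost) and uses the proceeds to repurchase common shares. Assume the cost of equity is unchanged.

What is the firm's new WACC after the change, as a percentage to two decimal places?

After the change:
Total capital V = 118.6 + 70.1 = 188.7.
Equity: weight = 118.6/188.7 = 0.6285; cost = 10.5%.
Debentures: weight = 70.1/188.7 = 0.3715; after-tax cost = 8.5% × (1 − 23.3%) = 6.5195%.
WACC = 0.6285 × 10.5000% + 0.3715 × 6.5195% = 9.0213%.

9.02%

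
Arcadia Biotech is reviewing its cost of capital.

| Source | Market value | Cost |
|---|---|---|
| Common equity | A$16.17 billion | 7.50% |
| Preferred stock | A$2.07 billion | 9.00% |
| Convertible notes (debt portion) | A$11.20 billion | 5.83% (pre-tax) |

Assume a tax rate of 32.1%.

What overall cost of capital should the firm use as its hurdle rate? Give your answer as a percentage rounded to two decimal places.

6.26%

Total capital V = 16.17 + 2.07 + 11.2 = 29.44.
Equity: weight = 16.17/29.44 = 0.5493; cost = 7.5%.
Preferred: weight = 2.07/29.44 = 0.0703; cost = 9%.
Convertible notes (debt portion): weight = 11.2/29.44 = 0.3804; after-tax cost = 5.83% × (1 − 32.1%) = 3.9586%.
WACC = 0.5493 × 7.5000% + 0.0703 × 9.0000% + 0.3804 × 3.9586% = 6.2582%.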